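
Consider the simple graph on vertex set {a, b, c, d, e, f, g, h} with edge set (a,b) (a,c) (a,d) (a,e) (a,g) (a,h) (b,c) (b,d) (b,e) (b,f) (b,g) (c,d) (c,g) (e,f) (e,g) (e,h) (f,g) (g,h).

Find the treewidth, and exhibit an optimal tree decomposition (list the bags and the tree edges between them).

Treewidth 3.
One optimal decomposition is:
Bags: B1 = {b, e, f, g}  B2 = {a, b, e, g}  B3 = {a, b, c, g}  B4 = {a, b, c, d}  B5 = {a, e, g, h}
Tree: B1–B2, B2–B3, B3–B4, B2–B5

Each bag holds 4 vertices, so the decomposition has width 3, which upper-bounds the treewidth. On the other hand G contains the 4-clique {a, b, c, d}. A clique must lie in a single bag of any decomposition, so no decomposition can have width below 3. Therefore the treewidth is 3.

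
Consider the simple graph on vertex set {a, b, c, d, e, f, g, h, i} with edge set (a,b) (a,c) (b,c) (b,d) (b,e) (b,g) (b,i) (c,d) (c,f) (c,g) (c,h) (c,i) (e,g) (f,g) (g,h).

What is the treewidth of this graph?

2

A width-2 tree decomposition is:
Bags: B1 = {b, c, d}  B2 = {b, c, g}  B3 = {b, c, i}  B4 = {b, e, g}  B5 = {c, g, h}  B6 = {c, f, g}  B7 = {a, b, c}
Tree: B1–B2, B2–B3, B2–B4, B2–B5, B2–B6, B3–B7
Every bag has size at most 3, so the width is 3 − 1 = 2 and tw(G) ≤ 2. For the lower bound, the 3 vertices {b, e, g} are pairwise adjacent, and any tree decomposition puts a clique entirely inside one bag — forcing width ≥ 2. The upper and lower bounds meet at 2, so that is the treewidth.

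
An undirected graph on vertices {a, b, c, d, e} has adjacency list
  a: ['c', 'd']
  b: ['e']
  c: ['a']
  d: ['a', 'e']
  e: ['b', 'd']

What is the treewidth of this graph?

1

A width-1 tree decomposition is:
Bags: B1 = {a, d}  B2 = {d, e}  B3 = {b, e}  B4 = {a, c}
Tree: B1–B2, B2–B3, B1–B4
Every bag has size at most 2, so the width is 2 − 1 = 1 and tw(G) ≤ 1. Since G has at least one edge (e.g. a–d), it is not an edgeless graph, so tw(G) ≥ 1. Combining the bounds, tw(G) = 1.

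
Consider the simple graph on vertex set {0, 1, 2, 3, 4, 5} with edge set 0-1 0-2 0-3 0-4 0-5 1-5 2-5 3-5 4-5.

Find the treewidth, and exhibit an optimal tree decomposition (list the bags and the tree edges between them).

Treewidth 2.
One such decomposition:
Bags: B1 = {0, 4, 5}  B2 = {0, 3, 5}  B3 = {0, 2, 5}  B4 = {0, 1, 5}
Tree: B1–B2, B2–B3, B2–B4

The largest bag has 3 vertices, giving width 2; this decomposition certifies tw(G) ≤ 2. For the lower bound, the 3 vertices {0, 1, 5} are pairwise adjacent, and any tree decomposition puts a clique entirely inside one bag — forcing width ≥ 2. Combining the bounds, tw(G) = 2.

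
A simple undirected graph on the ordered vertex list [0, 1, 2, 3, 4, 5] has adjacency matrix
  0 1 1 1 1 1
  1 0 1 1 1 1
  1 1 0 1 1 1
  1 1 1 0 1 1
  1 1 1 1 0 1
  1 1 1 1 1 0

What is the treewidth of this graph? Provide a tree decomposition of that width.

Treewidth 5.
One such decomposition:
Bags: B1 = {0, 1, 2, 3, 4, 5}
Tree: (single bag)

A single bag containing all 6 vertices is trivially a valid decomposition of width 5. Conversely, {0, 1, 2, 3, 4, 5} is a clique of size 6, and the vertices of any clique must share a bag in every tree decomposition; so some bag has ≥ 6 vertices and tw(G) ≥ 5. Combining the bounds, tw(G) = 5.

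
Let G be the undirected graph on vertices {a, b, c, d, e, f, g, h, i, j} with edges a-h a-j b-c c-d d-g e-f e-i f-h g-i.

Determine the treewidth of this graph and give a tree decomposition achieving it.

Treewidth 1.
One such decomposition:
Bags: B1 = {a, j}  B2 = {a, h}  B3 = {f, h}  B4 = {e, f}  B5 = {e, i}  B6 = {g, i}  B7 = {d, g}  B8 = {c, d}  B9 = {b, c}
Tree: B1–B2, B2–B3, B3–B4, B4–B5, B5–B6, B6–B7, B7–B8, B8–B9

The largest bag has 2 vertices, giving width 1; this decomposition certifies tw(G) ≤ 1. Any graph with an edge has treewidth ≥ 1, and G has the edge j–a. The upper and lower bounds meet at 1, so that is the treewidth.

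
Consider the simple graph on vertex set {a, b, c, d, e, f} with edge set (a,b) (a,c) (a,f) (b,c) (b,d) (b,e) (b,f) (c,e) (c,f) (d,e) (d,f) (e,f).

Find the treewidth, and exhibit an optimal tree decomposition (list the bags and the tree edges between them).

Each bag holds 4 vertices, so the decomposition has width 3, which upper-bounds the treewidth. For the lower bound, the 4 vertices {b, d, e, f} are pairwise adjacent, and any tree decomposition puts a clique entirely inside one bag — forcing width ≥ 3. Combining the bounds, tw(G) = 3.

Treewidth 3.
One such decomposition:
Bags: B1 = {a, b, c, f}  B2 = {b, c, e, f}  B3 = {b, d, e, f}
Tree: B1–B2, B2–B3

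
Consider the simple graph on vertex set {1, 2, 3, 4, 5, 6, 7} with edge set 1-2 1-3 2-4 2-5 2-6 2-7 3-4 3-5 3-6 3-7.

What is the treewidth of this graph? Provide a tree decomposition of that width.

Treewidth 2.
Bags: B1 = {2, 3, 5}  B2 = {2, 3, 4}  B3 = {1, 2, 3}  B4 = {2, 3, 7}  B5 = {2, 3, 6}
Tree: B1–B2, B2–B3, B3–B4, B4–B5

The largest bag has 3 vertices, giving width 2; this decomposition certifies tw(G) ≤ 2. For the lower bound, G contains the cycle 3–5–2–4–3, so G is not a forest; only forests have treewidth ≤ 1, hence tw(G) ≥ 2. Combining the bounds, tw(G) = 2.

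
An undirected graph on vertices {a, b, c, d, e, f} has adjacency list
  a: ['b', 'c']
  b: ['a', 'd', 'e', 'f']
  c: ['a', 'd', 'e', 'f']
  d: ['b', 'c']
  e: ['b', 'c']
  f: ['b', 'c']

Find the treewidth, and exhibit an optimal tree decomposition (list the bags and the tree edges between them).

Every bag has size at most 3, so the width is 3 − 1 = 2 and tw(G) ≤ 2. For the lower bound, G contains the cycle b–e–c–a–b, so G is not a forest; only forests have treewidth ≤ 1, hence tw(G) ≥ 2. Hence tw(G) = 2 exactly.

Treewidth 2.
One such decomposition:
Bags: B1 = {b, c, e}  B2 = {a, b, c}  B3 = {b, c, d}  B4 = {b, c, f}
Tree: B1–B2, B2–B3, B3–B4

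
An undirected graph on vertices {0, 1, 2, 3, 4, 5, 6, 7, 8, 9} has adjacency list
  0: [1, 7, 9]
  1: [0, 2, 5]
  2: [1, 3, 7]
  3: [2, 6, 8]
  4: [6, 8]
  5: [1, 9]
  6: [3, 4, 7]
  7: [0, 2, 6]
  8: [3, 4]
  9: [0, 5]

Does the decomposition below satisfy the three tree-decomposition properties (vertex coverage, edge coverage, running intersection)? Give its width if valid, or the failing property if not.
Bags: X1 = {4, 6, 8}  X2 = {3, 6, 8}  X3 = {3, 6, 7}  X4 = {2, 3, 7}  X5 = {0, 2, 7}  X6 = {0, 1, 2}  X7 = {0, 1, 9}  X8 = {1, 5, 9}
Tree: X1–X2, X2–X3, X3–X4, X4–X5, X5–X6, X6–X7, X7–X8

Every vertex of G appears in some bag (union = {0, 1, 2, 3, 4, 5, 6, 7, 8, 9}); every edge is covered by a bag; and for each vertex v the set of bags containing v is connected in the bag tree. The decomposition is therefore valid. The largest bag has 3 vertices, so the width is 2.

Yes; width 2.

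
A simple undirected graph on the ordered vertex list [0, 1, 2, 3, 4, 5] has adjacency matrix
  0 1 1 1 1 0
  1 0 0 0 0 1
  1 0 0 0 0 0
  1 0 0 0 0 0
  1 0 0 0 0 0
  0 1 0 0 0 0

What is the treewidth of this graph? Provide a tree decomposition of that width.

The largest bag has 2 vertices, giving width 1; this decomposition certifies tw(G) ≤ 1. G has an edge, so its treewidth is at least 1. Combining the bounds, tw(G) = 1.

Treewidth 1.
One optimal decomposition is:
Bags: B1 = {0, 1}  B2 = {1, 5}  B3 = {0, 4}  B4 = {0, 2}  B5 = {0, 3}
Tree: B1–B2, B1–B3, B3–B4, B1–B5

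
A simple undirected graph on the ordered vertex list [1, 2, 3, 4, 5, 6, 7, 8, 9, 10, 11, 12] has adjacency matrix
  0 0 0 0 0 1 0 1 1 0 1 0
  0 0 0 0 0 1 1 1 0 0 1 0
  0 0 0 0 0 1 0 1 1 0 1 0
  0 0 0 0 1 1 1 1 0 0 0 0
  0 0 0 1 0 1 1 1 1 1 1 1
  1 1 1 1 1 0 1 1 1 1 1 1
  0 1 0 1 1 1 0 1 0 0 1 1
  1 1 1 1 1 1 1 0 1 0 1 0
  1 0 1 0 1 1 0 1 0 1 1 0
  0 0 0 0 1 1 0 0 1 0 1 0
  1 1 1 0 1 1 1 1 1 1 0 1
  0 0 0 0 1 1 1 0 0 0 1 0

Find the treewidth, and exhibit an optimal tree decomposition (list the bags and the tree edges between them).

Treewidth 4.
Bags: B1 = {1, 6, 8, 9, 11}  B2 = {3, 6, 8, 9, 11}  B3 = {5, 6, 8, 9, 11}  B4 = {5, 6, 7, 8, 11}  B5 = {5, 6, 9, 10, 11}  B6 = {2, 6, 7, 8, 11}  B7 = {4, 5, 6, 7, 8}  B8 = {5, 6, 7, 11, 12}
Tree: B1–B2, B1–B3, B3–B4, B3–B5, B4–B6, B4–B7, B4–B8

Every bag has size at most 5, so the width is 5 − 1 = 4 and tw(G) ≤ 4. For the lower bound, the 5 vertices {1, 6, 8, 9, 11} are pairwise adjacent, and any tree decomposition puts a clique entirely inside one bag — forcing width ≥ 4. Combining the bounds, tw(G) = 4.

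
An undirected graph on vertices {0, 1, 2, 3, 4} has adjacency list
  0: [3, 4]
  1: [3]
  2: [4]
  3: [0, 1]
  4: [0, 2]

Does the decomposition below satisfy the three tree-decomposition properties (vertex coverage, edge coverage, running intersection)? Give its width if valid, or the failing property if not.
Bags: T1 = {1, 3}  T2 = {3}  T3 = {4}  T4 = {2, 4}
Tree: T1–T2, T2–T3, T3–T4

A tree decomposition must satisfy three properties: every vertex lies in some bag; for every edge, both endpoints lie together in some bag; and for every vertex, the bags containing it form a connected subtree. Here vertex 0 appears in no bag, so the decomposition is invalid.

No — vertex 0 appears in no bag.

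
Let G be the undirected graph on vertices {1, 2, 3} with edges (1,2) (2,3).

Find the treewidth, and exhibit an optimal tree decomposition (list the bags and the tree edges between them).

Treewidth 1.
Bags: B1 = {2, 3}  B2 = {1, 2}
Tree: B1–B2

Every bag has size at most 2, so the width is 2 − 1 = 1 and tw(G) ≤ 1. G has an edge, so its treewidth is at least 1. Hence tw(G) = 1 exactly.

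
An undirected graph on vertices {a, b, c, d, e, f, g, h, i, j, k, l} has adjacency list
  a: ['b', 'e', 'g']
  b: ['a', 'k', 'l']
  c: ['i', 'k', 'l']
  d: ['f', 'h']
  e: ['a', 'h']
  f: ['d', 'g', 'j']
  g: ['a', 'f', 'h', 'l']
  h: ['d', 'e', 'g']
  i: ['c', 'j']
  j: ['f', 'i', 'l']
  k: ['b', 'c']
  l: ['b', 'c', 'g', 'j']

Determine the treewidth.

A width-3 tree decomposition is:
Bags: B1 = {b, c, i, k}  B2 = {b, c, i, l}  B3 = {b, i, j, l}  B4 = {a, b, j, l}  B5 = {a, g, j, l}  B6 = {a, f, g, j}  B7 = {a, e, f, g}  B8 = {e, f, g, h}  B9 = {d, e, f, h}
Tree: B1–B2, B2–B3, B3–B4, B4–B5, B5–B6, B6–B7, B7–B8, B8–B9
Every bag has size at most 4, so the width is 4 − 1 = 3 and tw(G) ≤ 3. For the lower bound: the 4 vertex sets {c,i,k}, {b}, {l}, {a,f,g,j} are disjoint, each induces a connected subgraph, and every pair is joined by at least one edge of G. Contracting each set to a single vertex therefore yields K_{4} as a minor, and since treewidth is minor-monotone, tw(G) ≥ tw(K_{4}) = 3. The upper and lower bounds meet at 3, so that is the treewidth.

3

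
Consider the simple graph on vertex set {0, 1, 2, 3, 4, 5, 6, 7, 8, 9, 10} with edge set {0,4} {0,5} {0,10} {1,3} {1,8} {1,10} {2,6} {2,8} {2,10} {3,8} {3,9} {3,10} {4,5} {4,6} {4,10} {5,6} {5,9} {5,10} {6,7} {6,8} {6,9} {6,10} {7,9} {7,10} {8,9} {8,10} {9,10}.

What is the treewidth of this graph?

A width-3 tree decomposition is:
Bags: B1 = {0, 4, 5, 10}  B2 = {4, 5, 6, 10}  B3 = {5, 6, 9, 10}  B4 = {6, 8, 9, 10}  B5 = {3, 8, 9, 10}  B6 = {1, 3, 8, 10}  B7 = {6, 7, 9, 10}  B8 = {2, 6, 8, 10}
Tree: B1–B2, B2–B3, B3–B4, B4–B5, B5–B6, B4–B7, B4–B8
Every bag has size at most 4, so the width is 4 − 1 = 3 and tw(G) ≤ 3. Conversely, {0, 4, 5, 10} is a clique of size 4, and the vertices of any clique must share a bag in every tree decomposition; so some bag has ≥ 4 vertices and tw(G) ≥ 3. Therefore the treewidth is 3.

3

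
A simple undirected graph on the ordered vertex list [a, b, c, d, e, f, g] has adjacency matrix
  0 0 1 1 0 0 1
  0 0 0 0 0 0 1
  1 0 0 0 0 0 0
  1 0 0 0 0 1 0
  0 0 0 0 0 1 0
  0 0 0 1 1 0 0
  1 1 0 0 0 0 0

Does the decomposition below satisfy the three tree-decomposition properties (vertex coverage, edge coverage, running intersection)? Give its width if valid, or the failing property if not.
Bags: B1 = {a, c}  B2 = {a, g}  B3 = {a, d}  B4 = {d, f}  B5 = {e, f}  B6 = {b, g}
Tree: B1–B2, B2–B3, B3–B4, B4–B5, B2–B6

Yes; width 1.

Vertex coverage: the bags together contain {a, b, c, d, e, f, g}, the full vertex set. Edge coverage: each edge of G has both endpoints in at least one bag. Running intersection: for every vertex, the bags containing it form a connected subtree. All three properties hold, so this is a valid tree decomposition of width max|bag| − 1 = 1, and hence tw(G) ≤ 1.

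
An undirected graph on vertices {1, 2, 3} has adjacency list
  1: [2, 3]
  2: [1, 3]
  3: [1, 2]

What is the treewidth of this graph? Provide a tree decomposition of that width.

With just one bag of size 3, the width is 3 − 1 = 2, so tw(G) ≤ 2. On the other hand G contains the 3-clique {1, 2, 3}. A clique must lie in a single bag of any decomposition, so no decomposition can have width below 2. The upper and lower bounds meet at 2, so that is the treewidth.

Treewidth 2.
One such decomposition:
Bags: B1 = {1, 2, 3}
Tree: (single bag)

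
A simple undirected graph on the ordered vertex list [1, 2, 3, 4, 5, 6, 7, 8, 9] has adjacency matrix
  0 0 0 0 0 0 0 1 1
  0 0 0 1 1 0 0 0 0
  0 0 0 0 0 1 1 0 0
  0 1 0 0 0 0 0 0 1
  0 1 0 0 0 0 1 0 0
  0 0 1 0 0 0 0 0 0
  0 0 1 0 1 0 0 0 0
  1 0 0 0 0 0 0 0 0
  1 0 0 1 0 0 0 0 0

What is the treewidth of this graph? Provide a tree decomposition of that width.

Treewidth 1.
One such decomposition:
Bags: B1 = {1, 8}  B2 = {1, 9}  B3 = {4, 9}  B4 = {2, 4}  B5 = {2, 5}  B6 = {5, 7}  B7 = {3, 7}  B8 = {3, 6}
Tree: B1–B2, B2–B3, B3–B4, B4–B5, B5–B6, B6–B7, B7–B8

Every bag has size at most 2, so the width is 2 − 1 = 1 and tw(G) ≤ 1. Since G has at least one edge (e.g. 8–1), it is not an edgeless graph, so tw(G) ≥ 1. The upper and lower bounds meet at 1, so that is the treewidth.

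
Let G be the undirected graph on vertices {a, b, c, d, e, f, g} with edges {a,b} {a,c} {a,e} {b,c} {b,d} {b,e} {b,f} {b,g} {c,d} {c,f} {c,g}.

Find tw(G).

A width-2 tree decomposition is:
Bags: B1 = {b, c, d}  B2 = {b, c, g}  B3 = {a, b, c}  B4 = {b, c, f}  B5 = {a, b, e}
Tree: B1–B2, B2–B3, B1–B4, B3–B5
Every bag has size at most 3, so the width is 3 − 1 = 2 and tw(G) ≤ 2. For the lower bound, the 3 vertices {a, b, e} are pairwise adjacent, and any tree decomposition puts a clique entirely inside one bag — forcing width ≥ 2. Hence tw(G) = 2 exactly.

2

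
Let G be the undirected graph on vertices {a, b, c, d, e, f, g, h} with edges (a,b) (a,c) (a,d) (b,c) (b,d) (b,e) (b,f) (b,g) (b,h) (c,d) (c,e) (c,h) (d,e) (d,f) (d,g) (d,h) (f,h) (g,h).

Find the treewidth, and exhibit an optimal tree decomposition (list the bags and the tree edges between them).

Every bag has size at most 4, so the width is 4 − 1 = 3 and tw(G) ≤ 3. Conversely, {b, c, d, e} is a clique of size 4, and the vertices of any clique must share a bag in every tree decomposition; so some bag has ≥ 4 vertices and tw(G) ≥ 3. Hence tw(G) = 3 exactly.

Treewidth 3.
One optimal decomposition is:
Bags: B1 = {b, c, d, h}  B2 = {b, d, g, h}  B3 = {a, b, c, d}  B4 = {b, c, d, e}  B5 = {b, d, f, h}
Tree: B1–B2, B1–B3, B1–B4, B1–B5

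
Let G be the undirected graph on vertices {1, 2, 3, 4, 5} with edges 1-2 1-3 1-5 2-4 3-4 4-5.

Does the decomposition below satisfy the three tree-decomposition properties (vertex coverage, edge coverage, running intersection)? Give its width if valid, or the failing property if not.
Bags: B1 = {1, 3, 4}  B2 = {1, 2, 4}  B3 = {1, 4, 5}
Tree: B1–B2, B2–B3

Yes; width 2.

Checking the three conditions: (i) the bags cover all of {1, 2, 3, 4, 5}; (ii) for each edge, some bag contains both endpoints; (iii) the bags containing any fixed vertex form a subtree. All hold, so the decomposition is valid with width 3 − 1 = 2.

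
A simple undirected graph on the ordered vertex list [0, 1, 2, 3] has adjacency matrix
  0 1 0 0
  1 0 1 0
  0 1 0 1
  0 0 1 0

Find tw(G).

A width-1 tree decomposition is:
Bags: B1 = {1, 2}  B2 = {2, 3}  B3 = {0, 1}
Tree: B1–B2, B1–B3
Every bag has size at most 2, so the width is 2 − 1 = 1 and tw(G) ≤ 1. Any graph with an edge has treewidth ≥ 1, and G has the edge 1–2. Hence tw(G) = 1 exactly.

1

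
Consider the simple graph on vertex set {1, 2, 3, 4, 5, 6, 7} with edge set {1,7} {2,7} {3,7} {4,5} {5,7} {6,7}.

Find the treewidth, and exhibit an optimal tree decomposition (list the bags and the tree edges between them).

Each bag holds 2 vertices, so the decomposition has width 1, which upper-bounds the treewidth. G has an edge, so its treewidth is at least 1. Combining the bounds, tw(G) = 1.

Treewidth 1.
One such decomposition:
Bags: B1 = {3, 7}  B2 = {6, 7}  B3 = {1, 7}  B4 = {2, 7}  B5 = {5, 7}  B6 = {4, 5}
Tree: B1–B2, B1–B3, B2–B4, B1–B5, B5–B6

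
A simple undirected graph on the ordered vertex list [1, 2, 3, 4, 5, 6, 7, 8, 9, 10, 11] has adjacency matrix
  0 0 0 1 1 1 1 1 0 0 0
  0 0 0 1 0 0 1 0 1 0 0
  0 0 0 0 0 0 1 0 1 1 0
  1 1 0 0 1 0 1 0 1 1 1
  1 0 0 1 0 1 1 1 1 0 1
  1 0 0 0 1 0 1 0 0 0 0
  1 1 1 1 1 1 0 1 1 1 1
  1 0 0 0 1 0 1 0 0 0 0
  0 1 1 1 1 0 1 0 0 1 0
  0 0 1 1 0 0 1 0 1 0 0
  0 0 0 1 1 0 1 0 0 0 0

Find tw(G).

A width-3 tree decomposition is:
Bags: B1 = {4, 7, 9, 10}  B2 = {4, 5, 7, 9}  B3 = {3, 7, 9, 10}  B4 = {1, 4, 5, 7}  B5 = {2, 4, 7, 9}  B6 = {1, 5, 6, 7}  B7 = {1, 5, 7, 8}  B8 = {4, 5, 7, 11}
Tree: B1–B2, B1–B3, B2–B4, B2–B5, B4–B6, B4–B7, B4–B8
Every bag has size at most 4, so the width is 4 − 1 = 3 and tw(G) ≤ 3. On the other hand G contains the 4-clique {1, 5, 7, 8}. A clique must lie in a single bag of any decomposition, so no decomposition can have width below 3. The upper and lower bounds meet at 3, so that is the treewidth.

3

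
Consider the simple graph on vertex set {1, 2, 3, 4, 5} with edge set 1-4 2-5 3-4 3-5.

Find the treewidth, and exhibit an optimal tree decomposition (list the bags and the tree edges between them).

Treewidth 1.
One such decomposition:
Bags: B1 = {1, 4}  B2 = {3, 4}  B3 = {3, 5}  B4 = {2, 5}
Tree: B1–B2, B2–B3, B3–B4

The largest bag has 2 vertices, giving width 1; this decomposition certifies tw(G) ≤ 1. G has an edge, so its treewidth is at least 1. Therefore the treewidth is 1.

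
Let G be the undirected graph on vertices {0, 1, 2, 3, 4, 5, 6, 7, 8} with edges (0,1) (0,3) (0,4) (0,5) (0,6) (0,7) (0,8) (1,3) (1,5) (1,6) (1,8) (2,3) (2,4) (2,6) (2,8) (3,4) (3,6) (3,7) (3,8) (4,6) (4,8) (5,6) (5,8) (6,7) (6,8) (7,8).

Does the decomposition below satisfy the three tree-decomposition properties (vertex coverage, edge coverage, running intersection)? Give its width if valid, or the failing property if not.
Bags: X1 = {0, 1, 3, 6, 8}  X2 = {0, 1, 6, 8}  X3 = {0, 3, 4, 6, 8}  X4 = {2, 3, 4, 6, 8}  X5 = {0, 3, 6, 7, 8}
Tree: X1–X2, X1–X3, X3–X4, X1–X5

No — vertex 5 appears in no bag.

A tree decomposition must satisfy three properties: every vertex lies in some bag; for every edge, both endpoints lie together in some bag; and for every vertex, the bags containing it form a connected subtree. Here vertex 5 appears in no bag, so the decomposition is invalid.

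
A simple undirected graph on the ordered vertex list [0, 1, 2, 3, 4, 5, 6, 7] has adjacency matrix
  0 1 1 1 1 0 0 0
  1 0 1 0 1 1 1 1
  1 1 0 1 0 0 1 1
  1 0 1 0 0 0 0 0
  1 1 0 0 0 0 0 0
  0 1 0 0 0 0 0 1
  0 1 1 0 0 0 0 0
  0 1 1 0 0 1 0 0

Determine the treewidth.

2

A width-2 tree decomposition is:
Bags: B1 = {1, 2, 6}  B2 = {0, 1, 2}  B3 = {1, 2, 7}  B4 = {0, 2, 3}  B5 = {1, 5, 7}  B6 = {0, 1, 4}
Tree: B1–B2, B1–B3, B2–B4, B3–B5, B2–B6
The largest bag has 3 vertices, giving width 2; this decomposition certifies tw(G) ≤ 2. Conversely, {0, 1, 2} is a clique of size 3, and the vertices of any clique must share a bag in every tree decomposition; so some bag has ≥ 3 vertices and tw(G) ≥ 2. The upper and lower bounds meet at 2, so that is the treewidth.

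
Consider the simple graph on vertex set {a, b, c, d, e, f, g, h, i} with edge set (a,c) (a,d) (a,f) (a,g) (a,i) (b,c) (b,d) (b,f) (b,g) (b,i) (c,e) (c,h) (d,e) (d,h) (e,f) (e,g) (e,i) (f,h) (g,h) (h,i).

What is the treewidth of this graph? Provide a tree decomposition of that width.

Treewidth 4.
One such decomposition:
Bags: B1 = {a, b, e, g, h}  B2 = {a, b, c, e, h}  B3 = {a, b, d, e, h}  B4 = {a, b, e, h, i}  B5 = {a, b, e, f, h}
Tree: B1–B2, B2–B3, B3–B4, B4–B5

Each bag holds 5 vertices, so the decomposition has width 4, which upper-bounds the treewidth. For the lower bound: the 5 vertex sets {e,g}, {a,c}, {d,h}, {b}, {i} are disjoint, each induces a connected subgraph, and every pair is joined by at least one edge of G. Contracting each set to a single vertex therefore yields K_{5} as a minor, and since treewidth is minor-monotone, tw(G) ≥ tw(K_{5}) = 4. Combining the bounds, tw(G) = 4.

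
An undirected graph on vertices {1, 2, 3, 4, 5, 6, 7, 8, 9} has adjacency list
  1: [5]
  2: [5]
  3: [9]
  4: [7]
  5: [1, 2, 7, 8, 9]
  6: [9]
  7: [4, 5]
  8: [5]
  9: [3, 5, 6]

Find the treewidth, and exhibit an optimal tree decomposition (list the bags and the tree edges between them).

Treewidth 1.
Bags: B1 = {5, 9}  B2 = {5, 7}  B3 = {6, 9}  B4 = {5, 8}  B5 = {2, 5}  B6 = {1, 5}  B7 = {3, 9}  B8 = {4, 7}
Tree: B1–B2, B1–B3, B2–B4, B4–B5, B4–B6, B3–B7, B2–B8

The largest bag has 2 vertices, giving width 1; this decomposition certifies tw(G) ≤ 1. G has an edge, so its treewidth is at least 1. Therefore the treewidth is 1.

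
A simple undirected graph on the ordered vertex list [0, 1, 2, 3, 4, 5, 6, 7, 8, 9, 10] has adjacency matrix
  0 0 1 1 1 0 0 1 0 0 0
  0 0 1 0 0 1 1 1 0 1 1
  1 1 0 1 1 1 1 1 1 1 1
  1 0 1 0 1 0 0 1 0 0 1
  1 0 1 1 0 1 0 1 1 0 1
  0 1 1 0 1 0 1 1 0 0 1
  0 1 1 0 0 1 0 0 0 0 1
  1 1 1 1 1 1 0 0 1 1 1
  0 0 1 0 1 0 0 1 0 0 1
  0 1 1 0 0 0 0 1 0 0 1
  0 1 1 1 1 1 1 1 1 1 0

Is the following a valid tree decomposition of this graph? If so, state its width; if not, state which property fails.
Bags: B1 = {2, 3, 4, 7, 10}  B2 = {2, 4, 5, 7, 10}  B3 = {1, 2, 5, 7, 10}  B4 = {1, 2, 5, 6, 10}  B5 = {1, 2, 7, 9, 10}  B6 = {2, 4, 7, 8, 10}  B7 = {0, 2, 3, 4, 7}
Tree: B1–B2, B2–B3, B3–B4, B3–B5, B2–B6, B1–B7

Yes; width 4.

Every vertex of G appears in some bag (union = {0, 1, 2, 3, 4, 5, 6, 7, 8, 9, 10}); every edge is covered by a bag; and for each vertex v the set of bags containing v is connected in the bag tree. The decomposition is therefore valid. The largest bag has 5 vertices, so the width is 4.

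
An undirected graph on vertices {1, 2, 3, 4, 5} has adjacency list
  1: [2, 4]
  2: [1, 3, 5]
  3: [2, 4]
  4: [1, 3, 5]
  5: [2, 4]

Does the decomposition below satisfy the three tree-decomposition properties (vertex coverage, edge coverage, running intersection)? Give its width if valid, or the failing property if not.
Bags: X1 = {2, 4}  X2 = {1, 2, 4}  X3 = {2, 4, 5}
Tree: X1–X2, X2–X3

No — vertex 3 appears in no bag.

A tree decomposition must satisfy three properties: every vertex lies in some bag; for every edge, both endpoints lie together in some bag; and for every vertex, the bags containing it form a connected subtree. Here vertex 3 appears in no bag, so the decomposition is invalid.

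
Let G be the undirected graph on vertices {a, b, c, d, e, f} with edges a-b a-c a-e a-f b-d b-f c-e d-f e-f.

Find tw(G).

A width-2 tree decomposition is:
Bags: B1 = {a, b, f}  B2 = {b, d, f}  B3 = {a, e, f}  B4 = {a, c, e}
Tree: B1–B2, B1–B3, B3–B4
The largest bag has 3 vertices, giving width 2; this decomposition certifies tw(G) ≤ 2. For the lower bound, the 3 vertices {a, c, e} are pairwise adjacent, and any tree decomposition puts a clique entirely inside one bag — forcing width ≥ 2. Combining the bounds, tw(G) = 2.

2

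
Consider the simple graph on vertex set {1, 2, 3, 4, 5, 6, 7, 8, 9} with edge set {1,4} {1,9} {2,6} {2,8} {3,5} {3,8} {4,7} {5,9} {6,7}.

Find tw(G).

2

A width-2 tree decomposition is:
Bags: B1 = {1, 4, 9}  B2 = {4, 7, 9}  B3 = {6, 7, 9}  B4 = {2, 6, 9}  B5 = {2, 8, 9}  B6 = {3, 8, 9}  B7 = {3, 5, 9}
Tree: B1–B2, B2–B3, B3–B4, B4–B5, B5–B6, B6–B7
Each bag holds 3 vertices, so the decomposition has width 2, which upper-bounds the treewidth. Since 9–1–4–7–6–2–8–3–5–9 is a cycle in G, G is not acyclic. Forests are exactly the graphs of treewidth ≤ 1, so tw(G) ≥ 2. The upper and lower bounds meet at 2, so that is the treewidth.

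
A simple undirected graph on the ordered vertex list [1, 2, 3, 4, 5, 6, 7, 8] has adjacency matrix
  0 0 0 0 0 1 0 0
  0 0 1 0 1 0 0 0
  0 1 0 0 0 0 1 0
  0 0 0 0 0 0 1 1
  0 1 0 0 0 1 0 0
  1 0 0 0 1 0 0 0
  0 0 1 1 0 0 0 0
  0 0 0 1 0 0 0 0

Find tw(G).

1

A width-1 tree decomposition is:
Bags: B1 = {4, 8}  B2 = {4, 7}  B3 = {3, 7}  B4 = {2, 3}  B5 = {2, 5}  B6 = {5, 6}  B7 = {1, 6}
Tree: B1–B2, B2–B3, B3–B4, B4–B5, B5–B6, B6–B7
Every bag has size at most 2, so the width is 2 − 1 = 1 and tw(G) ≤ 1. G has an edge, so its treewidth is at least 1. Hence tw(G) = 1 exactly.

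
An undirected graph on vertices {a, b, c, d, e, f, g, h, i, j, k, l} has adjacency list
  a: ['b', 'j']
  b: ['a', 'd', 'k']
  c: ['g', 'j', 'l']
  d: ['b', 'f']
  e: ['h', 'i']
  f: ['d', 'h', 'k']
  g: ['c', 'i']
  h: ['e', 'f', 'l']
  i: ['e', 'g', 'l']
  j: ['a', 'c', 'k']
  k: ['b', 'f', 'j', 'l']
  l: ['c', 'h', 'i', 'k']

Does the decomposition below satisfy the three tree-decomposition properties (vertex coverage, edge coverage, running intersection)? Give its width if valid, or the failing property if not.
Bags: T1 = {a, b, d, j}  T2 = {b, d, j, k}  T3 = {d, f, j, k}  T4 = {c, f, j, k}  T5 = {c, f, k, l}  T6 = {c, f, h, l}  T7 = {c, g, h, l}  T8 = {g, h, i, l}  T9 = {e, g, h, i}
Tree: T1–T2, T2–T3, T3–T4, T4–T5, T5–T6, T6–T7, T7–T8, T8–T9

Yes; width 3.

Vertex coverage: the bags together contain {a, b, c, d, e, f, g, h, i, j, k, l}, the full vertex set. Edge coverage: each edge of G has both endpoints in at least one bag. Running intersection: for every vertex, the bags containing it form a connected subtree. All three properties hold, so this is a valid tree decomposition of width max|bag| − 1 = 3, and hence tw(G) ≤ 3.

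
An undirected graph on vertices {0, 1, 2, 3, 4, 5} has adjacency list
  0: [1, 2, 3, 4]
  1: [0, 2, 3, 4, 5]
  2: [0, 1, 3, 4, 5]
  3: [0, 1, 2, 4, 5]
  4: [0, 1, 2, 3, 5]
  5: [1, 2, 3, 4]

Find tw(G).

4

A width-4 tree decomposition is:
Bags: B1 = {0, 1, 2, 3, 4}  B2 = {1, 2, 3, 4, 5}
Tree: B1–B2
Each bag holds 5 vertices, so the decomposition has width 4, which upper-bounds the treewidth. For the lower bound, the 5 vertices {0, 1, 2, 3, 4} are pairwise adjacent, and any tree decomposition puts a clique entirely inside one bag — forcing width ≥ 4. The upper and lower bounds meet at 4, so that is the treewidth.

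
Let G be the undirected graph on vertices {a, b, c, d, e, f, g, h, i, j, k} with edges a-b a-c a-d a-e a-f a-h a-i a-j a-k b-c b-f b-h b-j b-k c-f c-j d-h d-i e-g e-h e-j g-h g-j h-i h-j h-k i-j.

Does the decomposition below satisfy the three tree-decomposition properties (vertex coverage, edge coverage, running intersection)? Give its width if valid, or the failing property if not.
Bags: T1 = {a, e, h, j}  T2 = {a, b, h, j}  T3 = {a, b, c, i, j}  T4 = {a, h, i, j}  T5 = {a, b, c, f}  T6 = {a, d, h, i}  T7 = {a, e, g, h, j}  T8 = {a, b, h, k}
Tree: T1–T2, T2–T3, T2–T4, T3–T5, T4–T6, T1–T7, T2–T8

A tree decomposition must satisfy three properties: every vertex lies in some bag; for every edge, both endpoints lie together in some bag; and for every vertex, the bags containing it form a connected subtree. Here bags containing vertex i are not connected in the tree, so the decomposition is invalid.

No — bags containing vertex i are not connected in the tree.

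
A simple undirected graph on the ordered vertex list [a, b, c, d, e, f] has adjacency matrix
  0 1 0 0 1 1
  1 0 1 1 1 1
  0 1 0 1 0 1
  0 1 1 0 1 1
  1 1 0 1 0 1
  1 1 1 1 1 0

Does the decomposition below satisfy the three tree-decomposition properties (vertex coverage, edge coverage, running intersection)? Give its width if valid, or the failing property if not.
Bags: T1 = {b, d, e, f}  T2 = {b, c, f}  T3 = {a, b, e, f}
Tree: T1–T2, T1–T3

A tree decomposition must satisfy three properties: every vertex lies in some bag; for every edge, both endpoints lie together in some bag; and for every vertex, the bags containing it form a connected subtree. Here edge (d,c) lies in no bag, so the decomposition is invalid.

No — edge (d,c) lies in no bag.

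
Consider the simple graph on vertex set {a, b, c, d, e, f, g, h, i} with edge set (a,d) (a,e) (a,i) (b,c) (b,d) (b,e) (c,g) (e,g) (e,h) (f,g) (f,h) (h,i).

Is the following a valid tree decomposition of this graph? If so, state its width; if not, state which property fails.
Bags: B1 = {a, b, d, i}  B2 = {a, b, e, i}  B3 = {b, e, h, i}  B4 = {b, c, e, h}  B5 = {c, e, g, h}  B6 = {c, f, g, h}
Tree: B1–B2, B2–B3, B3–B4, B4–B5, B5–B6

Every vertex of G appears in some bag (union = {a, b, c, d, e, f, g, h, i}); every edge is covered by a bag; and for each vertex v the set of bags containing v is connected in the bag tree. The decomposition is therefore valid. The largest bag has 4 vertices, so the width is 3.

Yes; width 3.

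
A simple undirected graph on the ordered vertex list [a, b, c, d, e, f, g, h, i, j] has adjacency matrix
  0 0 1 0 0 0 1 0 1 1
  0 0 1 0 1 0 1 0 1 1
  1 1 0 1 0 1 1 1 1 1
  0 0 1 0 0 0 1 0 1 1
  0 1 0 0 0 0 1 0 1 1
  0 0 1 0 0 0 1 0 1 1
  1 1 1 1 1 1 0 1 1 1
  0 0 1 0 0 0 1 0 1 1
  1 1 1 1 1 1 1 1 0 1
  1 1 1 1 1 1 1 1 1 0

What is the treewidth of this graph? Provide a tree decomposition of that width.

Treewidth 4.
One such decomposition:
Bags: B1 = {c, g, h, i, j}  B2 = {b, c, g, i, j}  B3 = {c, d, g, i, j}  B4 = {a, c, g, i, j}  B5 = {b, e, g, i, j}  B6 = {c, f, g, i, j}
Tree: B1–B2, B2–B3, B2–B4, B2–B5, B3–B6

Each bag holds 5 vertices, so the decomposition has width 4, which upper-bounds the treewidth. Conversely, {b, e, g, i, j} is a clique of size 5, and the vertices of any clique must share a bag in every tree decomposition; so some bag has ≥ 5 vertices and tw(G) ≥ 4. The upper and lower bounds meet at 4, so that is the treewidth.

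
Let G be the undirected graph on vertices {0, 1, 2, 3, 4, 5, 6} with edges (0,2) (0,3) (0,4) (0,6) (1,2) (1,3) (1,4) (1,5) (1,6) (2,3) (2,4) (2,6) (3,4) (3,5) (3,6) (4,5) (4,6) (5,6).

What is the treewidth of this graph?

A width-4 tree decomposition is:
Bags: B1 = {1, 2, 3, 4, 6}  B2 = {0, 2, 3, 4, 6}  B3 = {1, 3, 4, 5, 6}
Tree: B1–B2, B1–B3
The largest bag has 5 vertices, giving width 4; this decomposition certifies tw(G) ≤ 4. On the other hand G contains the 5-clique {0, 2, 3, 4, 6}. A clique must lie in a single bag of any decomposition, so no decomposition can have width below 4. Hence tw(G) = 4 exactly.

4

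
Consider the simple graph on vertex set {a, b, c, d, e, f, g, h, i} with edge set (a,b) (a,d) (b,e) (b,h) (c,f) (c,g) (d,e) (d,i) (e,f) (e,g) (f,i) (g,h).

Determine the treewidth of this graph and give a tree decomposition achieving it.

Treewidth 3.
One such decomposition:
Bags: B1 = {b, c, g, h}  B2 = {b, c, e, g}  B3 = {b, c, e, f}  B4 = {a, b, e, f}  B5 = {a, d, e, f}  B6 = {a, d, f, i}
Tree: B1–B2, B2–B3, B3–B4, B4–B5, B5–B6

Every bag has size at most 4, so the width is 4 − 1 = 3 and tw(G) ≤ 3. For the lower bound: the 4 vertex sets {c,g,h}, {b}, {e}, {a,d,f,i} are disjoint, each induces a connected subgraph, and every pair is joined by at least one edge of G. Contracting each set to a single vertex therefore yields K_{4} as a minor, and since treewidth is minor-monotone, tw(G) ≥ tw(K_{4}) = 3. Therefore the treewidth is 3.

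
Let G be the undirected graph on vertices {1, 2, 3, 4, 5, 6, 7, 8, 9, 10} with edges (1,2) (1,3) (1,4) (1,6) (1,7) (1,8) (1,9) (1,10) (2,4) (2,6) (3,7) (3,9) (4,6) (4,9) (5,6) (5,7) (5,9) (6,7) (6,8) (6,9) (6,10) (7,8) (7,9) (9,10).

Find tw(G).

A width-3 tree decomposition is:
Bags: B1 = {1, 3, 7, 9}  B2 = {1, 6, 7, 9}  B3 = {1, 4, 6, 9}  B4 = {1, 2, 4, 6}  B5 = {1, 6, 9, 10}  B6 = {5, 6, 7, 9}  B7 = {1, 6, 7, 8}
Tree: B1–B2, B2–B3, B3–B4, B3–B5, B2–B6, B2–B7
Every bag has size at most 4, so the width is 4 − 1 = 3 and tw(G) ≤ 3. For the lower bound, the 4 vertices {1, 3, 7, 9} are pairwise adjacent, and any tree decomposition puts a clique entirely inside one bag — forcing width ≥ 3. The upper and lower bounds meet at 3, so that is the treewidth.

3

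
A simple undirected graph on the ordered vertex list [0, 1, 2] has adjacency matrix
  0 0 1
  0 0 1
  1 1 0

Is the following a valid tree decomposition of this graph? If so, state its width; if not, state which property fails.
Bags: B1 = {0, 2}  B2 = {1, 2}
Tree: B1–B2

Yes; width 1.

Every vertex of G appears in some bag (union = {0, 1, 2}); every edge is covered by a bag; and for each vertex v the set of bags containing v is connected in the bag tree. The decomposition is therefore valid. The largest bag has 2 vertices, so the width is 1.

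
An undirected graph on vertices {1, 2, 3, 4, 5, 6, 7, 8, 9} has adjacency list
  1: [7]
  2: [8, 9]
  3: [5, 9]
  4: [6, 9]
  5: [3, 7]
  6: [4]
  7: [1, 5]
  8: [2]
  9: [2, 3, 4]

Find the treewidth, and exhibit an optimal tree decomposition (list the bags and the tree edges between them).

Each bag holds 2 vertices, so the decomposition has width 1, which upper-bounds the treewidth. G has an edge, so its treewidth is at least 1. The upper and lower bounds meet at 1, so that is the treewidth.

Treewidth 1.
Bags: B1 = {3, 5}  B2 = {3, 9}  B3 = {2, 9}  B4 = {4, 9}  B5 = {5, 7}  B6 = {2, 8}  B7 = {1, 7}  B8 = {4, 6}
Tree: B1–B2, B2–B3, B2–B4, B1–B5, B3–B6, B5–B7, B4–B8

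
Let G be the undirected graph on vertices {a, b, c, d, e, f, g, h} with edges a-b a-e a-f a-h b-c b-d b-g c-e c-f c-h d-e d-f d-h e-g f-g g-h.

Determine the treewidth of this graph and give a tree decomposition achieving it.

Treewidth 4.
One such decomposition:
Bags: B1 = {a, c, d, f, g}  B2 = {a, c, d, g, h}  B3 = {a, c, d, e, g}  B4 = {a, b, c, d, g}
Tree: B1–B2, B2–B3, B3–B4

Each bag holds 5 vertices, so the decomposition has width 4, which upper-bounds the treewidth. For the lower bound: the 5 vertex sets {a,f}, {g,h}, {d,e}, {c}, {b} are disjoint, each induces a connected subgraph, and every pair is joined by at least one edge of G. Contracting each set to a single vertex therefore yields K_{5} as a minor, and since treewidth is minor-monotone, tw(G) ≥ tw(K_{5}) = 4. Combining the bounds, tw(G) = 4.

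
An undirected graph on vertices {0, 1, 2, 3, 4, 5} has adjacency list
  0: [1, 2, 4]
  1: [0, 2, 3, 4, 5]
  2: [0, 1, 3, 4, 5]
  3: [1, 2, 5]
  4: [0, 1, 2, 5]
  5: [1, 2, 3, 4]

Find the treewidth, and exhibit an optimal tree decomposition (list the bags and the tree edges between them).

Treewidth 3.
One optimal decomposition is:
Bags: B1 = {1, 2, 4, 5}  B2 = {1, 2, 3, 5}  B3 = {0, 1, 2, 4}
Tree: B1–B2, B1–B3

Every bag has size at most 4, so the width is 4 − 1 = 3 and tw(G) ≤ 3. Conversely, {1, 2, 3, 5} is a clique of size 4, and the vertices of any clique must share a bag in every tree decomposition; so some bag has ≥ 4 vertices and tw(G) ≥ 3. Therefore the treewidth is 3.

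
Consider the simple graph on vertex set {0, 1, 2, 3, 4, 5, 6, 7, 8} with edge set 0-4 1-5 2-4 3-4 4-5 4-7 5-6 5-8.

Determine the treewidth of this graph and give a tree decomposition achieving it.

The largest bag has 2 vertices, giving width 1; this decomposition certifies tw(G) ≤ 1. G has an edge, so its treewidth is at least 1. Hence tw(G) = 1 exactly.

Treewidth 1.
Bags: B1 = {0, 4}  B2 = {2, 4}  B3 = {4, 5}  B4 = {5, 6}  B5 = {4, 7}  B6 = {3, 4}  B7 = {1, 5}  B8 = {5, 8}
Tree: B1–B2, B2–B3, B3–B4, B3–B5, B2–B6, B4–B7, B7–B8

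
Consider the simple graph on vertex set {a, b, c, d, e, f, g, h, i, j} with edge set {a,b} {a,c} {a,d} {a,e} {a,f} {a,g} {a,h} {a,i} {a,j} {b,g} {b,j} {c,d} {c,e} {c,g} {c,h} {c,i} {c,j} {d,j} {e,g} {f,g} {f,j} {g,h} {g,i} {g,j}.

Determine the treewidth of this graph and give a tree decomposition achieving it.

The largest bag has 4 vertices, giving width 3; this decomposition certifies tw(G) ≤ 3. On the other hand G contains the 4-clique {a, c, d, j}. A clique must lie in a single bag of any decomposition, so no decomposition can have width below 3. Combining the bounds, tw(G) = 3.

Treewidth 3.
One optimal decomposition is:
Bags: B1 = {a, c, g, j}  B2 = {a, c, g, i}  B3 = {a, c, g, h}  B4 = {a, c, e, g}  B5 = {a, c, d, j}  B6 = {a, b, g, j}  B7 = {a, f, g, j}
Tree: B1–B2, B2–B3, B3–B4, B1–B5, B1–B6, B6–B7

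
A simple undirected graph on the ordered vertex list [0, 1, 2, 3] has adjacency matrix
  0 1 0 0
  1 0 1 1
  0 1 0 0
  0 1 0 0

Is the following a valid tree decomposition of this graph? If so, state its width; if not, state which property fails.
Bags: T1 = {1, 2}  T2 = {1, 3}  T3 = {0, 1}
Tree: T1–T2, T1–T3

Checking the three conditions: (i) the bags cover all of {0, 1, 2, 3}; (ii) for each edge, some bag contains both endpoints; (iii) the bags containing any fixed vertex form a subtree. All hold, so the decomposition is valid with width 2 − 1 = 1.

Yes; width 1.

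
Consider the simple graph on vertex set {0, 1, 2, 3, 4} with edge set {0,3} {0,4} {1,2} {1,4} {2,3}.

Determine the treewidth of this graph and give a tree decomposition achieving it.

Treewidth 2.
Bags: B1 = {1, 2, 4}  B2 = {0, 2, 4}  B3 = {0, 2, 3}
Tree: B1–B2, B2–B3

Every bag has size at most 3, so the width is 3 − 1 = 2 and tw(G) ≤ 2. For the lower bound, G contains the cycle 2–1–4–0–3–2, so G is not a forest; only forests have treewidth ≤ 1, hence tw(G) ≥ 2. Therefore the treewidth is 2.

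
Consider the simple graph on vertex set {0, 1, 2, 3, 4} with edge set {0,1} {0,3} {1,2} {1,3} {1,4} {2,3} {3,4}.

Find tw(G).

2

A width-2 tree decomposition is:
Bags: B1 = {0, 1, 3}  B2 = {1, 3, 4}  B3 = {1, 2, 3}
Tree: B1–B2, B1–B3
Each bag holds 3 vertices, so the decomposition has width 2, which upper-bounds the treewidth. For the lower bound, the 3 vertices {0, 1, 3} are pairwise adjacent, and any tree decomposition puts a clique entirely inside one bag — forcing width ≥ 2. Therefore the treewidth is 2.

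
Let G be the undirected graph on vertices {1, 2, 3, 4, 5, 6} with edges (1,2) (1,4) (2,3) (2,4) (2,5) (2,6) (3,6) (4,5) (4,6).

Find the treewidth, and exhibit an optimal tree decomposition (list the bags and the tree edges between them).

Treewidth 2.
One such decomposition:
Bags: B1 = {2, 4, 5}  B2 = {1, 2, 4}  B3 = {2, 4, 6}  B4 = {2, 3, 6}
Tree: B1–B2, B1–B3, B3–B4

Each bag holds 3 vertices, so the decomposition has width 2, which upper-bounds the treewidth. For the lower bound, the 3 vertices {2, 3, 6} are pairwise adjacent, and any tree decomposition puts a clique entirely inside one bag — forcing width ≥ 2. The upper and lower bounds meet at 2, so that is the treewidth.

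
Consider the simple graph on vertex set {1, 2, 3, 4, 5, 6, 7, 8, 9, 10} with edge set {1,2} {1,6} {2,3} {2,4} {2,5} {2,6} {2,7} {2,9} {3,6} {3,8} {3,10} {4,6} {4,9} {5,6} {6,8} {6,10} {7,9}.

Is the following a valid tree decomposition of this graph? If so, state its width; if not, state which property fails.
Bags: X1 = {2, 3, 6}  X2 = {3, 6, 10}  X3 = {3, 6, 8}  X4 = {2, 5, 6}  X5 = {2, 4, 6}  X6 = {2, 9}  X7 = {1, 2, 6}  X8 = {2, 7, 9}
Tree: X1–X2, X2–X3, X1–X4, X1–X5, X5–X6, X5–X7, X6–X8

No — edge (4,9) lies in no bag.

A tree decomposition must satisfy three properties: every vertex lies in some bag; for every edge, both endpoints lie together in some bag; and for every vertex, the bags containing it form a connected subtree. Here edge (4,9) lies in no bag, so the decomposition is invalid.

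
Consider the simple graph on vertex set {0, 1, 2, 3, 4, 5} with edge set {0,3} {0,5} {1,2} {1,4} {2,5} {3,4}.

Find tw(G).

2

A width-2 tree decomposition is:
Bags: B1 = {1, 2, 4}  B2 = {2, 4, 5}  B3 = {0, 4, 5}  B4 = {0, 3, 4}
Tree: B1–B2, B2–B3, B3–B4
Every bag has size at most 3, so the width is 3 − 1 = 2 and tw(G) ≤ 2. For the lower bound, G contains the cycle 4–1–2–5–0–3–4, so G is not a forest; only forests have treewidth ≤ 1, hence tw(G) ≥ 2. Combining the bounds, tw(G) = 2.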